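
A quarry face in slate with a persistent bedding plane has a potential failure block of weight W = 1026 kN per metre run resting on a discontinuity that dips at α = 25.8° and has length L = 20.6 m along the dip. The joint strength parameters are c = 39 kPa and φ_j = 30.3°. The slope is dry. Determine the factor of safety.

Resolving the block weight along and normal to the plane and applying the Mohr–Coulomb strength on the joint:
N' = W cosα = 1026·cos25.8° = 923.7 kN/m
Driving force T = W sinα = 1026·sin25.8° = 446.5 kN/m
Resisting force R = c·L + N'·tanφ_j = 39·20.6 + 923.7·tan30.3° = 803.4 + 539.8 = 1343.2 kN/m
FS = R / T = 1343.2 / 446.5 = 3.008

FS = 3.01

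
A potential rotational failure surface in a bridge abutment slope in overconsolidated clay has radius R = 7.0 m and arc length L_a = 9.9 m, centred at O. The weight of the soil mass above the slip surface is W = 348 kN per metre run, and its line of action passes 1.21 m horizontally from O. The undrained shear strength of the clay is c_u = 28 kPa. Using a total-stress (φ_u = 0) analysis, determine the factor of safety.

FS = 4.61

Taking moments about the centre O, the resisting moment is provided by the undrained shear strength acting along the arc:
M_R = c_u·L_a·R = 28·9.90·7.0 = 1940.4 kN·m/m
M_D = W·d = 348·1.21 = 421.1 kN·m/m
FS = M_R / M_D = 1940.4 / 421.1 = 4.608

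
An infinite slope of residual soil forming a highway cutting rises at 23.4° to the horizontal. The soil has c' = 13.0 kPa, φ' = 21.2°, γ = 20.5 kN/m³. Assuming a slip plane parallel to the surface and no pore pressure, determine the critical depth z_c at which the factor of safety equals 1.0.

Setting FS = 1.00 in FS = [c' + γz cos²β tanφ'] / [γz sinβ cosβ] and solving for z:
z = c' / [γ cosβ (FS·sinβ − cosβ·tanφ')]
  = 13.0 / [20.5·cos23.4°·(1.00·sin23.4° − cos23.4°·tan21.2°)]
  = 13.0 / [20.5·0.9178·(1.00·0.3971 − 0.9178·0.3879)]
  = 13.0 / 0.7747 = 16.782 m

z_c = 16.78 m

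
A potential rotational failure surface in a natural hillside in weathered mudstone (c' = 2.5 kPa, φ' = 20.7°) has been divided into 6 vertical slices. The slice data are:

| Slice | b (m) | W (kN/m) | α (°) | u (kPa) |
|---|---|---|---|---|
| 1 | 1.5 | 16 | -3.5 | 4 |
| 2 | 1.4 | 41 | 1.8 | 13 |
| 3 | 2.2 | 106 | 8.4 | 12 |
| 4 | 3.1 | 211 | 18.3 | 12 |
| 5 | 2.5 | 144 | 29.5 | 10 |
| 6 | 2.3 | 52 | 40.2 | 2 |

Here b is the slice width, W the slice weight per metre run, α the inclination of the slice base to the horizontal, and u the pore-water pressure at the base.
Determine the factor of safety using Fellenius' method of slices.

FS = 1.01

Ordinary method of slices: FS = Σ[c'·Δl_i + (W_i cosα_i − u_i·Δl_i)·tanφ'] / Σ W_i sinα_i, with Δl_i = b_i / cosα_i.
Slice 1: Δl = 1.5/cos(-3.5°) = 1.503 m; N'_1 = 16·cos(-3.5°) − 4·1.503 = 10.0; c'Δl = 3.76; W sinα = -1.0
Slice 2: Δl = 1.4/cos1.8° = 1.401 m; N'_2 = 41·cos1.8° − 13·1.401 = 22.8; c'Δl = 3.50; W sinα = 1.3
Slice 3: Δl = 2.2/cos8.4° = 2.224 m; N'_3 = 106·cos8.4° − 12·2.224 = 78.2; c'Δl = 5.56; W sinα = 15.5
Slice 4: Δl = 3.1/cos18.3° = 3.265 m; N'_4 = 211·cos18.3° − 12·3.265 = 161.1; c'Δl = 8.16; W sinα = 66.3
Slice 5: Δl = 2.5/cos29.5° = 2.872 m; N'_5 = 144·cos29.5° − 10·2.872 = 96.6; c'Δl = 7.18; W sinα = 70.9
Slice 6: Δl = 2.3/cos40.2° = 3.011 m; N'_6 = 52·cos40.2° − 2·3.011 = 33.7; c'Δl = 7.53; W sinα = 33.6
Σc'Δl = 35.7 kN/m; ΣN' = 402.4 kN/m; ΣW sinα = 186.5 kN/m
Resisting = 35.7 + 402.4·tan20.7° = 35.7 + 152.0 = 187.7 kN/m
FS = 187.7 / 186.5 = 1.006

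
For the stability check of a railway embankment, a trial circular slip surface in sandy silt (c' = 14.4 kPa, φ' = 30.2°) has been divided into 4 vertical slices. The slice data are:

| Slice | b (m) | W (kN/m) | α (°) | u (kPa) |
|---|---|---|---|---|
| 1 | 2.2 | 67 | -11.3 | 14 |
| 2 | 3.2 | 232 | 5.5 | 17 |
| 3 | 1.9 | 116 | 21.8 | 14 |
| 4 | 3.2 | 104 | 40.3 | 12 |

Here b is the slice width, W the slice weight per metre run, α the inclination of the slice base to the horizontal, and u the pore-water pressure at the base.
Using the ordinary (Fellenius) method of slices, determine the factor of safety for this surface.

FS = 2.96

Ordinary method of slices: FS = Σ[c'·Δl_i + (W_i cosα_i − u_i·Δl_i)·tanφ'] / Σ W_i sinα_i, with Δl_i = b_i / cosα_i.
Slice 1: Δl = 2.2/cos(-11.3°) = 2.243 m; N'_1 = 67·cos(-11.3°) − 14·2.243 = 34.3; c'Δl = 32.31; W sinα = -13.1
Slice 2: Δl = 3.2/cos5.5° = 3.215 m; N'_2 = 232·cos5.5° − 17·3.215 = 176.3; c'Δl = 46.29; W sinα = 22.2
Slice 3: Δl = 1.9/cos21.8° = 2.046 m; N'_3 = 116·cos21.8° − 14·2.046 = 79.1; c'Δl = 29.47; W sinα = 43.1
Slice 4: Δl = 3.2/cos40.3° = 4.196 m; N'_4 = 104·cos40.3° − 12·4.196 = 29.0; c'Δl = 60.42; W sinα = 67.3
Σc'Δl = 168.5 kN/m; ΣN' = 318.6 kN/m; ΣW sinα = 119.5 kN/m
Resisting = 168.5 + 318.6·tan30.2° = 168.5 + 185.4 = 353.9 kN/m
FS = 353.9 / 119.5 = 2.963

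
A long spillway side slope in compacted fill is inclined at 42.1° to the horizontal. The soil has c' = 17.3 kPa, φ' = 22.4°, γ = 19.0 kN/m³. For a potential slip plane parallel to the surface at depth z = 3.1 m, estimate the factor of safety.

For an infinite slope with a slip plane parallel to the surface (no pore pressure): FS = [c' + γz cos²β tanφ'] / [γz sinβ cosβ].
γz = 19.0·3.1 = 58.90 kN/m²
Numerator = 17.3 + 58.90·cos²42.1°·tan22.4° = 17.3 + 58.90·0.5505·0.4122 = 30.665 kPa
Denominator = 58.90·sin42.1°·cos42.1° = 58.90·0.6704·0.7420 = 29.299 kPa
FS = 30.665 / 29.299 = 1.047

FS = 1.05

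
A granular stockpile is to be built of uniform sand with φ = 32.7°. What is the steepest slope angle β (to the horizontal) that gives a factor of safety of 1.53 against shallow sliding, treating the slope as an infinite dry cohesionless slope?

β = 22.8°

For an infinite dry cohesionless slope FS = tanφ/tanβ, so tanβ = tanφ / FS.
tanβ = tan32.7° / 1.53 = 0.6420 / 1.53 = 0.4196
β = arctan(0.4196) = 22.76°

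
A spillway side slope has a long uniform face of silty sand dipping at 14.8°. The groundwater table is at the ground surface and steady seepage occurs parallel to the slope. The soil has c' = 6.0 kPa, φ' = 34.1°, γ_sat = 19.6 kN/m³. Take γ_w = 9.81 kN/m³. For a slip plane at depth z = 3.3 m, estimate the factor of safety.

FS = 1.66

With seepage parallel to the slope and the water table at the surface, the effective normal stress on the slip plane uses the buoyant unit weight γ' = γ_sat − γ_w while the driving shear stress uses γ_sat:
FS = [c' + γ' z cos²β tanφ'] / [γ_sat z sinβ cosβ]
γ' = 19.6 − 9.81 = 9.79 kN/m³
Numerator = 6.0 + 9.79·3.3·cos²14.8°·tan34.1° = 6.0 + 9.79·3.3·0.9347·0.6771 = 26.446 kPa
Denominator = 19.6·3.3·sin14.8°·cos14.8° = 19.6·3.3·0.2554·0.9668 = 15.974 kPa
FS = 26.446 / 15.974 = 1.656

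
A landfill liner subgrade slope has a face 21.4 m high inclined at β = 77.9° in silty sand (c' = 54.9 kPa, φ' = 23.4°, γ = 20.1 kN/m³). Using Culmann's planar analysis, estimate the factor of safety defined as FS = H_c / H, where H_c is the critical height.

FS = 1.09

H_c = (4c'/γ) · sinβ cosφ' / [1 − cos(β − φ')]
    = (4·54.9/20.1) · sin77.9°·cos23.4° / [1 − cos54.5°]
    = 10.925 · 0.8974 / 0.4193 = 23.38 m
FS = H_c / H = 23.38 / 21.4 = 1.093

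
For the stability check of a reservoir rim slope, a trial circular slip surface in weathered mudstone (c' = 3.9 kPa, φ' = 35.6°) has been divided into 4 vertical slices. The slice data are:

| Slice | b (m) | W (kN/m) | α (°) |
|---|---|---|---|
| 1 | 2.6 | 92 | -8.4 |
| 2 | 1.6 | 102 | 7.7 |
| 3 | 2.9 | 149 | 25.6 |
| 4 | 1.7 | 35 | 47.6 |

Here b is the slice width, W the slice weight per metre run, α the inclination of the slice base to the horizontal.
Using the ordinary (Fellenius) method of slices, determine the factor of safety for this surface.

Ordinary method of slices: FS = Σ[c'·Δl_i + (W_i cosα_i)·tanφ'] / Σ W_i sinα_i, with Δl_i = b_i / cosα_i.
Slice 1: Δl = 2.6/cos(-8.4°) = 2.628 m; N'_1 = 92·cos(-8.4°) = 91.0; c'Δl = 10.25; W sinα = -13.4
Slice 2: Δl = 1.6/cos7.7° = 1.615 m; N'_2 = 102·cos7.7° = 101.1; c'Δl = 6.30; W sinα = 13.7
Slice 3: Δl = 2.9/cos25.6° = 3.216 m; N'_3 = 149·cos25.6° = 134.4; c'Δl = 12.54; W sinα = 64.4
Slice 4: Δl = 1.7/cos47.6° = 2.521 m; N'_4 = 35·cos47.6° = 23.6; c'Δl = 9.83; W sinα = 25.8
Σc'Δl = 38.9 kN/m; ΣN' = 350.1 kN/m; ΣW sinα = 90.5 kN/m
Resisting = 38.9 + 350.1·tan35.6° = 38.9 + 250.6 = 289.5 kN/m
FS = 289.5 / 90.5 = 3.201

FS = 3.20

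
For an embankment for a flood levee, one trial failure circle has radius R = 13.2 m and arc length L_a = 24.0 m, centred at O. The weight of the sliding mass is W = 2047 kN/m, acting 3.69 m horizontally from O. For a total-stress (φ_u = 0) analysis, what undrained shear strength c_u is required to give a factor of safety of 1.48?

FS = c_u·L_a·R / (W·d), so c_u = FS·W·d / (L_a·R).
c_u = 1.48·2047·3.69 / (24.00·13.2) = 11179.1 / 316.80 = 35.29 kPa

c_u = 35.3 kPa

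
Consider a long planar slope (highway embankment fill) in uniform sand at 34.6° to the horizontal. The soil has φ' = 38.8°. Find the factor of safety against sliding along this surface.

FS = 1.17

For a dry cohesionless infinite slope the factor of safety is FS = tanφ' / tanβ.
FS = tan38.8° / tan34.6° = 0.8040 / 0.6899 = 1.165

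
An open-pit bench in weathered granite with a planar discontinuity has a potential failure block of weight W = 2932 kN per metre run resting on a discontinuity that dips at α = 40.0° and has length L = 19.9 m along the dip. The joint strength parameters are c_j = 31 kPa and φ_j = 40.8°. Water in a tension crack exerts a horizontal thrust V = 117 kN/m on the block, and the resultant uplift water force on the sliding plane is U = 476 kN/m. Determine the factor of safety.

Resolving the block weight along and normal to the plane and applying the Mohr–Coulomb strength on the joint:
N' = W cosα − U − V sinα = 2932·cos40.0° − 476 − 117·sin40.0° = 1694.8 kN/m
Driving force T = W sinα + V cosα = 2932·sin40.0° + 117·cos40.0° = 1974.3 kN/m
Resisting force R = c_j·L + N'·tanφ_j = 31·19.9 + 1694.8·tan40.8° = 616.9 + 1462.9 = 2079.8 kN/m
FS = R / T = 2079.8 / 1974.3 = 1.053

FS = 1.05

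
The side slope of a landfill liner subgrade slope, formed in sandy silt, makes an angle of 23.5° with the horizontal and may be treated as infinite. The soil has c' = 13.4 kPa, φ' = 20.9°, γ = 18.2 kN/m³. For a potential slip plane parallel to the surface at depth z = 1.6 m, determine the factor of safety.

FS = 2.14

For an infinite slope with a slip plane parallel to the surface (no pore pressure): FS = [c' + γz cos²β tanφ'] / [γz sinβ cosβ].
γz = 18.2·1.6 = 29.12 kN/m²
Numerator = 13.4 + 29.12·cos²23.5°·tan20.9° = 13.4 + 29.12·0.8410·0.3819 = 22.752 kPa
Denominator = 29.12·sin23.5°·cos23.5° = 29.12·0.3987·0.9171 = 10.649 kPa
FS = 22.752 / 10.649 = 2.137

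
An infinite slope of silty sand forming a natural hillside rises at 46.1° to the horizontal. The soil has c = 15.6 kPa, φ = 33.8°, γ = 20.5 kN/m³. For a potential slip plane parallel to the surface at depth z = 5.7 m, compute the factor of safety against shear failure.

FS = 0.91

For an infinite slope with a slip plane parallel to the surface (no pore pressure): FS = [c + γz cos²β tanφ] / [γz sinβ cosβ].
γz = 20.5·5.7 = 116.85 kN/m²
Numerator = 15.6 + 116.85·cos²46.1°·tan33.8° = 15.6 + 116.85·0.4808·0.6694 = 53.211 kPa
Denominator = 116.85·sin46.1°·cos46.1° = 116.85·0.7206·0.6934 = 58.382 kPa
FS = 53.211 / 58.382 = 0.911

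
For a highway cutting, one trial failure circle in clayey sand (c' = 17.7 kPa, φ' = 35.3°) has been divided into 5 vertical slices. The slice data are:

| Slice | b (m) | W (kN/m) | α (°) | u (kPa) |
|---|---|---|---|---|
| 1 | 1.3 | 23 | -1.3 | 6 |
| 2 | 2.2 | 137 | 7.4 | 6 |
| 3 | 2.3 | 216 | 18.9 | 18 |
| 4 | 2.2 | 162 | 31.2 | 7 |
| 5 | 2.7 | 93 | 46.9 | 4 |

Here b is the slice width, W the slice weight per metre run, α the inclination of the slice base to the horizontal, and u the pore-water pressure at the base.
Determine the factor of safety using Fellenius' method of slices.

Ordinary method of slices: FS = Σ[c'·Δl_i + (W_i cosα_i − u_i·Δl_i)·tanφ'] / Σ W_i sinα_i, with Δl_i = b_i / cosα_i.
Slice 1: Δl = 1.3/cos(-1.3°) = 1.300 m; N'_1 = 23·cos(-1.3°) − 6·1.300 = 15.2; c'Δl = 23.02; W sinα = -0.5
Slice 2: Δl = 2.2/cos7.4° = 2.218 m; N'_2 = 137·cos7.4° − 6·2.218 = 122.5; c'Δl = 39.27; W sinα = 17.6
Slice 3: Δl = 2.3/cos18.9° = 2.431 m; N'_3 = 216·cos18.9° − 18·2.431 = 160.6; c'Δl = 43.03; W sinα = 70.0
Slice 4: Δl = 2.2/cos31.2° = 2.572 m; N'_4 = 162·cos31.2° − 7·2.572 = 120.6; c'Δl = 45.52; W sinα = 83.9
Slice 5: Δl = 2.7/cos46.9° = 3.952 m; N'_5 = 93·cos46.9° − 4·3.952 = 47.7; c'Δl = 69.94; W sinα = 67.9
Σc'Δl = 220.8 kN/m; ΣN' = 466.6 kN/m; ΣW sinα = 238.9 kN/m
Resisting = 220.8 + 466.6·tan35.3° = 220.8 + 330.4 = 551.2 kN/m
FS = 551.2 / 238.9 = 2.307

FS = 2.31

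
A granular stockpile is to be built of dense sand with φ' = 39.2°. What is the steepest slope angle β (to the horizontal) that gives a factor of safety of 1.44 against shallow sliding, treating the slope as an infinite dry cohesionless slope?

β = 29.5°

For an infinite dry cohesionless slope FS = tanφ'/tanβ, so tanβ = tanφ' / FS.
tanβ = tan39.2° / 1.44 = 0.8156 / 1.44 = 0.5664
β = arctan(0.5664) = 29.53°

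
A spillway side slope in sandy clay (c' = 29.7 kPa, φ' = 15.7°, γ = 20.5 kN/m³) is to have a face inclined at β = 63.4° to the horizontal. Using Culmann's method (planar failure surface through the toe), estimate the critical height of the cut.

H_c = 15.26 m

Culmann's analysis gives the critical failure plane at α_cr = (β + φ')/2 = (63.4 + 15.7)/2 = 39.5°, and the critical height
H_c = (4c'/γ) · sinβ cosφ' / [1 − cos(β − φ')]
    = (4·29.7/20.5) · sin63.4°·cos15.7° / [1 − cos(47.7°)]
    = 5.795 · 0.8942·0.9627 / [1 − 0.6730]
    = 5.795 · 0.8608 / 0.3270
    = 15.26 m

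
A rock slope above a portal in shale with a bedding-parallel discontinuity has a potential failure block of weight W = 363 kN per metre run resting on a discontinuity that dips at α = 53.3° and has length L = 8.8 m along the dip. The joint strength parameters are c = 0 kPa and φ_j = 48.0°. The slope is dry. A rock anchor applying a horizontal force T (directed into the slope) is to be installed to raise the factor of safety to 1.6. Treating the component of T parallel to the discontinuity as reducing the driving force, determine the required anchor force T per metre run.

T = 122 kN/m

Resolving forces along and normal to the sliding plane, with the horizontal anchor force T adding T·sinα to the effective normal force and T·cosα acting up the plane against the driving force:
FS = [cL + (W cosα + T sinα) tanφ_j] / [W sinα − T cosα]
Without the anchor: N' = 216.9 kN/m, driving T_d = 291.0 kN/m, resisting R = 0·8.8 + 216.9·tan48.0° = 240.9 kN/m, FS = 0.83.
Setting FS = 1.6 and solving for T:
1.6·(291.0 − T cos53.3°) = 240.9 + T sin53.3°·tan48.0°
T·(sin53.3°·tan48.0° + 1.6·cos53.3°) = 1.6·291.0 − 240.9
T·(0.8018·1.1106 + 1.6·0.5976) = 465.7 − 240.9 = 224.7
T·1.8467 = 224.7
T = 121.7 kN/m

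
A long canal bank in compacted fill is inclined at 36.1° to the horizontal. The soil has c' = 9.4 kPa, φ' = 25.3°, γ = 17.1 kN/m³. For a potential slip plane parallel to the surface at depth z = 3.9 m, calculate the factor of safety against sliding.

FS = 0.94

For an infinite slope with a slip plane parallel to the surface (no pore pressure): FS = [c' + γz cos²β tanφ'] / [γz sinβ cosβ].
γz = 17.1·3.9 = 66.69 kN/m²
Numerator = 9.4 + 66.69·cos²36.1°·tan25.3° = 9.4 + 66.69·0.6528·0.4727 = 29.981 kPa
Denominator = 66.69·sin36.1°·cos36.1° = 66.69·0.5892·0.8080 = 31.749 kPa
FS = 29.981 / 31.749 = 0.944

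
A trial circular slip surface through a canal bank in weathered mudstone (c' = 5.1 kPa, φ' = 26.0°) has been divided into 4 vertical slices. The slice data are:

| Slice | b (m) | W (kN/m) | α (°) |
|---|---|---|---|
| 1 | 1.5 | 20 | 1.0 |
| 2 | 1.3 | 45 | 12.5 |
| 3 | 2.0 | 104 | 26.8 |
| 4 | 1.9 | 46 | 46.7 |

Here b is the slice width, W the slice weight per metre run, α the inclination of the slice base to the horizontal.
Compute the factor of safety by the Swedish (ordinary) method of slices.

FS = 1.46

Ordinary method of slices: FS = Σ[c'·Δl_i + (W_i cosα_i)·tanφ'] / Σ W_i sinα_i, with Δl_i = b_i / cosα_i.
Slice 1: Δl = 1.5/cos1.0° = 1.500 m; N'_1 = 20·cos1.0° = 20.0; c'Δl = 7.65; W sinα = 0.3
Slice 2: Δl = 1.3/cos12.5° = 1.332 m; N'_2 = 45·cos12.5° = 43.9; c'Δl = 6.79; W sinα = 9.7
Slice 3: Δl = 2.0/cos26.8° = 2.241 m; N'_3 = 104·cos26.8° = 92.8; c'Δl = 11.43; W sinα = 46.9
Slice 4: Δl = 1.9/cos46.7° = 2.770 m; N'_4 = 46·cos46.7° = 31.5; c'Δl = 14.13; W sinα = 33.5
Σc'Δl = 40.0 kN/m; ΣN' = 188.3 kN/m; ΣW sinα = 90.5 kN/m
Resisting = 40.0 + 188.3·tan26.0° = 40.0 + 91.8 = 131.8 kN/m
FS = 131.8 / 90.5 = 1.458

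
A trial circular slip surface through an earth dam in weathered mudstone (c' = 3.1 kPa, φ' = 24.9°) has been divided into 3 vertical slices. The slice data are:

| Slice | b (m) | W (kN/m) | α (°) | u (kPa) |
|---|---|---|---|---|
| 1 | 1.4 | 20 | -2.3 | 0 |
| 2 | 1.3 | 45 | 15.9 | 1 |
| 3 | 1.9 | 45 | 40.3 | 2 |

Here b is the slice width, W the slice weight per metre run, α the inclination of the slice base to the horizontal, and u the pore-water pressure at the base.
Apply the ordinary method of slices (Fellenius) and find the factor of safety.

Ordinary method of slices: FS = Σ[c'·Δl_i + (W_i cosα_i − u_i·Δl_i)·tanφ'] / Σ W_i sinα_i, with Δl_i = b_i / cosα_i.
Slice 1: Δl = 1.4/cos(-2.3°) = 1.401 m; N'_1 = 20·cos(-2.3°) − 0·1.401 = 20.0; c'Δl = 4.34; W sinα = -0.8
Slice 2: Δl = 1.3/cos15.9° = 1.352 m; N'_2 = 45·cos15.9° − 1·1.352 = 41.9; c'Δl = 4.19; W sinα = 12.3
Slice 3: Δl = 1.9/cos40.3° = 2.491 m; N'_3 = 45·cos40.3° − 2·2.491 = 29.3; c'Δl = 7.72; W sinα = 29.1
Σc'Δl = 16.3 kN/m; ΣN' = 91.2 kN/m; ΣW sinα = 40.6 kN/m
Resisting = 16.3 + 91.2·tan24.9° = 16.3 + 42.4 = 58.6 kN/m
FS = 58.6 / 40.6 = 1.443

FS = 1.44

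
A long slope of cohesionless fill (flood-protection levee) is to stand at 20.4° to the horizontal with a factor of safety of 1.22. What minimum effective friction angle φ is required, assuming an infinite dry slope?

FS = tanφ/tanβ ⇒ tanφ = FS · tanβ = 1.22 · tan20.4° = 0.4537
φ = arctan(0.4537) = 24.40°

φ = 24.4°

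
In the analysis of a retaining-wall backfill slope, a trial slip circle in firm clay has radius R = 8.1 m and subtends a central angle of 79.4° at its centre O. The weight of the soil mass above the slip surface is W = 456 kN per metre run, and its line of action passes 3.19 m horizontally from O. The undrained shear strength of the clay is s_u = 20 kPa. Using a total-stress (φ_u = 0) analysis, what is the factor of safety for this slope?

Taking moments about the centre O, the resisting moment is provided by the undrained shear strength acting along the arc:
Arc length L_a = R·θ = 8.1·(79.4°·π/180) = 8.1·1.3858 = 11.22 m
M_R = s_u·L_a·R = 20·11.22·8.1 = 1818.4 kN·m/m
M_D = W·d = 456·3.19 = 1454.6 kN·m/m
FS = M_R / M_D = 1818.4 / 1454.6 = 1.250

FS = 1.25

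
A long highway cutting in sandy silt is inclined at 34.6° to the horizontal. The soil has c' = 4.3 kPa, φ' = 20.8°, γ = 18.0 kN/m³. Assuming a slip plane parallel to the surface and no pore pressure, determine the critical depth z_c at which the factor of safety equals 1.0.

Setting FS = 1.00 in FS = [c' + γz cos²β tanφ'] / [γz sinβ cosβ] and solving for z:
z = c' / [γ cosβ (FS·sinβ − cosβ·tanφ')]
  = 4.3 / [18.0·cos34.6°·(1.00·sin34.6° − cos34.6°·tan20.8°)]
  = 4.3 / [18.0·0.8231·(1.00·0.5678 − 0.8231·0.3799)]
  = 4.3 / 3.7806 = 1.137 m

z_c = 1.14 m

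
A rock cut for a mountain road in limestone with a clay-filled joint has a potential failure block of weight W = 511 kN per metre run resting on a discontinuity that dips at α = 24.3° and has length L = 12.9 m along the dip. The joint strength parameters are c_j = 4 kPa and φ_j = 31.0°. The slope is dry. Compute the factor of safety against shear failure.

Resolving the block weight along and normal to the plane and applying the Mohr–Coulomb strength on the joint:
N' = W cosα = 511·cos24.3° = 465.7 kN/m
Driving force T = W sinα = 511·sin24.3° = 210.3 kN/m
Resisting force R = c_j·L + N'·tanφ_j = 4·12.9 + 465.7·tan31.0° = 51.6 + 279.8 = 331.4 kN/m
FS = R / T = 331.4 / 210.3 = 1.576

FS = 1.58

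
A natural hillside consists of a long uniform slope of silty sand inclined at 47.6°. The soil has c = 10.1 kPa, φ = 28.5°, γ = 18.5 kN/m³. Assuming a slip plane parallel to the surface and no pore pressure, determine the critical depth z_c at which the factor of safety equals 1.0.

Setting FS = 1.00 in FS = [c + γz cos²β tanφ] / [γz sinβ cosβ] and solving for z:
z = c / [γ cosβ (FS·sinβ − cosβ·tanφ)]
  = 10.1 / [18.5·cos47.6°·(1.00·sin47.6° − cos47.6°·tan28.5°)]
  = 10.1 / [18.5·0.6743·(1.00·0.7385 − 0.6743·0.5430)]
  = 10.1 / 4.6448 = 2.174 m

z_c = 2.17 m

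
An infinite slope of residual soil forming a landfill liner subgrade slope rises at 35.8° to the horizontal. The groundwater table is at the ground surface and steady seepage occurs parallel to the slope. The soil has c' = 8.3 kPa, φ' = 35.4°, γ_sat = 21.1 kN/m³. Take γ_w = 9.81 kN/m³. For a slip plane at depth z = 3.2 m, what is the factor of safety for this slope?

FS = 0.79

With seepage parallel to the slope and the water table at the surface, the effective normal stress on the slip plane uses the buoyant unit weight γ' = γ_sat − γ_w while the driving shear stress uses γ_sat:
FS = [c' + γ' z cos²β tanφ'] / [γ_sat z sinβ cosβ]
γ' = 21.1 − 9.81 = 11.29 kN/m³
Numerator = 8.3 + 11.29·3.2·cos²35.8°·tan35.4° = 8.3 + 11.29·3.2·0.6578·0.7107 = 25.190 kPa
Denominator = 21.1·3.2·sin35.8°·cos35.8° = 21.1·3.2·0.5850·0.8111 = 32.034 kPa
FS = 25.190 / 32.034 = 0.786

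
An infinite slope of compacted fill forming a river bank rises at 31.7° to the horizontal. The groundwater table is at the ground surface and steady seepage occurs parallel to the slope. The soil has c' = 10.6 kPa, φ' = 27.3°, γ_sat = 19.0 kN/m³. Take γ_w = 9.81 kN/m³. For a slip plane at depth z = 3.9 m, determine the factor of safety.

With seepage parallel to the slope and the water table at the surface, the effective normal stress on the slip plane uses the buoyant unit weight γ' = γ_sat − γ_w while the driving shear stress uses γ_sat:
FS = [c' + γ' z cos²β tanφ'] / [γ_sat z sinβ cosβ]
γ' = 19.0 − 9.81 = 9.19 kN/m³
Numerator = 10.6 + 9.19·3.9·cos²31.7°·tan27.3° = 10.6 + 9.19·3.9·0.7239·0.5161 = 23.991 kPa
Denominator = 19.0·3.9·sin31.7°·cos31.7° = 19.0·3.9·0.5255·0.8508 = 33.128 kPa
FS = 23.991 / 33.128 = 0.724

FS = 0.72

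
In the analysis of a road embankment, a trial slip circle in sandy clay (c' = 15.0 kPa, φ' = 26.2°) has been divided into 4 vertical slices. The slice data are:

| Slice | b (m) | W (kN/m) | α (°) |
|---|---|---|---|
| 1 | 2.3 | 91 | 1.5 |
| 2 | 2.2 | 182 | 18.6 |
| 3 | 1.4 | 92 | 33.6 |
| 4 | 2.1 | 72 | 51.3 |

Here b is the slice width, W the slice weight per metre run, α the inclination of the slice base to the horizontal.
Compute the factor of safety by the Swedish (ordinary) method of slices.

FS = 2.00

Ordinary method of slices: FS = Σ[c'·Δl_i + (W_i cosα_i)·tanφ'] / Σ W_i sinα_i, with Δl_i = b_i / cosα_i.
Slice 1: Δl = 2.3/cos1.5° = 2.301 m; N'_1 = 91·cos1.5° = 91.0; c'Δl = 34.51; W sinα = 2.4
Slice 2: Δl = 2.2/cos18.6° = 2.321 m; N'_2 = 182·cos18.6° = 172.5; c'Δl = 34.82; W sinα = 58.1
Slice 3: Δl = 1.4/cos33.6° = 1.681 m; N'_3 = 92·cos33.6° = 76.6; c'Δl = 25.21; W sinα = 50.9
Slice 4: Δl = 2.1/cos51.3° = 3.359 m; N'_4 = 72·cos51.3° = 45.0; c'Δl = 50.38; W sinα = 56.2
Σc'Δl = 144.9 kN/m; ΣN' = 385.1 kN/m; ΣW sinα = 167.5 kN/m
Resisting = 144.9 + 385.1·tan26.2° = 144.9 + 189.5 = 334.4 kN/m
FS = 334.4 / 167.5 = 1.996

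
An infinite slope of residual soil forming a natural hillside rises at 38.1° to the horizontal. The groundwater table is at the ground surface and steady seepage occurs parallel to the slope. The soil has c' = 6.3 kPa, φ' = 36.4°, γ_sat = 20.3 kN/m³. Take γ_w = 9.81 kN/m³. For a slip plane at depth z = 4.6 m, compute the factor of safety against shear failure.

With seepage parallel to the slope and the water table at the surface, the effective normal stress on the slip plane uses the buoyant unit weight γ' = γ_sat − γ_w while the driving shear stress uses γ_sat:
FS = [c' + γ' z cos²β tanφ'] / [γ_sat z sinβ cosβ]
γ' = 20.3 − 9.81 = 10.49 kN/m³
Numerator = 6.3 + 10.49·4.6·cos²38.1°·tan36.4° = 6.3 + 10.49·4.6·0.6193·0.7373 = 28.331 kPa
Denominator = 20.3·4.6·sin38.1°·cos38.1° = 20.3·4.6·0.6170·0.7869 = 45.342 kPa
FS = 28.331 / 45.342 = 0.625

FS = 0.62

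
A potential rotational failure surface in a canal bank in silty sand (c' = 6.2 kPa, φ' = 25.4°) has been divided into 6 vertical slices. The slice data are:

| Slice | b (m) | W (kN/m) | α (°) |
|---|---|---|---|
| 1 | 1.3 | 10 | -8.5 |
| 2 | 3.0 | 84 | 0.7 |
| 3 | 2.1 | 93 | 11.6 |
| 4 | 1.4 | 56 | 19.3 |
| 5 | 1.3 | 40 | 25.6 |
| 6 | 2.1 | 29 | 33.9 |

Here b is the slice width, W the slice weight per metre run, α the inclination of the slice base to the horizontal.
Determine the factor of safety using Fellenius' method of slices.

FS = 3.07

Ordinary method of slices: FS = Σ[c'·Δl_i + (W_i cosα_i)·tanφ'] / Σ W_i sinα_i, with Δl_i = b_i / cosα_i.
Slice 1: Δl = 1.3/cos(-8.5°) = 1.314 m; N'_1 = 10·cos(-8.5°) = 9.9; c'Δl = 8.15; W sinα = -1.5
Slice 2: Δl = 3.0/cos0.7° = 3.000 m; N'_2 = 84·cos0.7° = 84.0; c'Δl = 18.60; W sinα = 1.0
Slice 3: Δl = 2.1/cos11.6° = 2.144 m; N'_3 = 93·cos11.6° = 91.1; c'Δl = 13.29; W sinα = 18.7
Slice 4: Δl = 1.4/cos19.3° = 1.483 m; N'_4 = 56·cos19.3° = 52.9; c'Δl = 9.20; W sinα = 18.5
Slice 5: Δl = 1.3/cos25.6° = 1.442 m; N'_5 = 40·cos25.6° = 36.1; c'Δl = 8.94; W sinα = 17.3
Slice 6: Δl = 2.1/cos33.9° = 2.530 m; N'_6 = 29·cos33.9° = 24.1; c'Δl = 15.69; W sinα = 16.2
Σc'Δl = 73.9 kN/m; ΣN' = 298.0 kN/m; ΣW sinα = 70.2 kN/m
Resisting = 73.9 + 298.0·tan25.4° = 73.9 + 141.5 = 215.4 kN/m
FS = 215.4 / 70.2 = 3.067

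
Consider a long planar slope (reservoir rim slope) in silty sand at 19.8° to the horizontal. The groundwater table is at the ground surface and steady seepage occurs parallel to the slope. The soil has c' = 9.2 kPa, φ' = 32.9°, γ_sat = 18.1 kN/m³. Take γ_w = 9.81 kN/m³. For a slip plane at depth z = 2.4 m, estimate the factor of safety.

With seepage parallel to the slope and the water table at the surface, the effective normal stress on the slip plane uses the buoyant unit weight γ' = γ_sat − γ_w while the driving shear stress uses γ_sat:
FS = [c' + γ' z cos²β tanφ'] / [γ_sat z sinβ cosβ]
γ' = 18.1 − 9.81 = 8.29 kN/m³
Numerator = 9.2 + 8.29·2.4·cos²19.8°·tan32.9° = 9.2 + 8.29·2.4·0.8853·0.6469 = 20.594 kPa
Denominator = 18.1·2.4·sin19.8°·cos19.8° = 18.1·2.4·0.3387·0.9409 = 13.845 kPa
FS = 20.594 / 13.845 = 1.488

FS = 1.49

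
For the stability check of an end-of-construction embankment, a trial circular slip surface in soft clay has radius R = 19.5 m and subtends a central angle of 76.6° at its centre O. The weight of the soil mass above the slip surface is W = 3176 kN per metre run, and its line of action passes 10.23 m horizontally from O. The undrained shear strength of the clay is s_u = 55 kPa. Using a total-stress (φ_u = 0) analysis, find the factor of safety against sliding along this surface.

Taking moments about the centre O, the resisting moment is provided by the undrained shear strength acting along the arc:
Arc length L_a = R·θ = 19.5·(76.6°·π/180) = 19.5·1.3369 = 26.07 m
M_R = s_u·L_a·R = 55·26.07·19.5 = 27960.1 kN·m/m
M_D = W·d = 3176·10.23 = 32490.5 kN·m/m
FS = M_R / M_D = 27960.1 / 32490.5 = 0.861

FS = 0.86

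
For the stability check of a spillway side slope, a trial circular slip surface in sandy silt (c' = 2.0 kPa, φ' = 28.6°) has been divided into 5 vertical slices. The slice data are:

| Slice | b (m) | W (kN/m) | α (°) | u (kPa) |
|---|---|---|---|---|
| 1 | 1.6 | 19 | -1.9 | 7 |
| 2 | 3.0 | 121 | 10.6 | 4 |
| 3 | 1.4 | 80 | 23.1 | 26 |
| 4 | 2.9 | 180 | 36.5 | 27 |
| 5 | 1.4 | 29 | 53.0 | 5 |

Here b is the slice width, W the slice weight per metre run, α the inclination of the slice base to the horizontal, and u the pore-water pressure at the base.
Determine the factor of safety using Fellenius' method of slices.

Ordinary method of slices: FS = Σ[c'·Δl_i + (W_i cosα_i − u_i·Δl_i)·tanφ'] / Σ W_i sinα_i, with Δl_i = b_i / cosα_i.
Slice 1: Δl = 1.6/cos(-1.9°) = 1.601 m; N'_1 = 19·cos(-1.9°) − 7·1.601 = 7.8; c'Δl = 3.20; W sinα = -0.6
Slice 2: Δl = 3.0/cos10.6° = 3.052 m; N'_2 = 121·cos10.6° − 4·3.052 = 106.7; c'Δl = 6.10; W sinα = 22.3
Slice 3: Δl = 1.4/cos23.1° = 1.522 m; N'_3 = 80·cos23.1° − 26·1.522 = 34.0; c'Δl = 3.04; W sinα = 31.4
Slice 4: Δl = 2.9/cos36.5° = 3.608 m; N'_4 = 180·cos36.5° − 27·3.608 = 47.3; c'Δl = 7.22; W sinα = 107.1
Slice 5: Δl = 1.4/cos53.0° = 2.326 m; N'_5 = 29·cos53.0° − 5·2.326 = 5.8; c'Δl = 4.65; W sinα = 23.2
Σc'Δl = 24.2 kN/m; ΣN' = 201.6 kN/m; ΣW sinα = 183.2 kN/m
Resisting = 24.2 + 201.6·tan28.6° = 24.2 + 109.9 = 134.2 kN/m
FS = 134.2 / 183.2 = 0.732

FS = 0.73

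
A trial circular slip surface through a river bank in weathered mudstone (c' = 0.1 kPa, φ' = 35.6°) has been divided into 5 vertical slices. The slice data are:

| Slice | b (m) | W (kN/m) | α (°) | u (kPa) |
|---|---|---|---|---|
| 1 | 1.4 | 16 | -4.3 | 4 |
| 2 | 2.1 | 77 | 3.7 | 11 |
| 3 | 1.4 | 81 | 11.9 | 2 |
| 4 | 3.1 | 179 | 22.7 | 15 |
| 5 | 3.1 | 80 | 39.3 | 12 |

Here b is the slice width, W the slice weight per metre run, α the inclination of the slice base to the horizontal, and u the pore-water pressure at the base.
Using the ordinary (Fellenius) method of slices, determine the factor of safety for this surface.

Ordinary method of slices: FS = Σ[c'·Δl_i + (W_i cosα_i − u_i·Δl_i)·tanφ'] / Σ W_i sinα_i, with Δl_i = b_i / cosα_i.
Slice 1: Δl = 1.4/cos(-4.3°) = 1.404 m; N'_1 = 16·cos(-4.3°) − 4·1.404 = 10.3; c'Δl = 0.14; W sinα = -1.2
Slice 2: Δl = 2.1/cos3.7° = 2.104 m; N'_2 = 77·cos3.7° − 11·2.104 = 53.7; c'Δl = 0.21; W sinα = 5.0
Slice 3: Δl = 1.4/cos11.9° = 1.431 m; N'_3 = 81·cos11.9° − 2·1.431 = 76.4; c'Δl = 0.14; W sinα = 16.7
Slice 4: Δl = 3.1/cos22.7° = 3.360 m; N'_4 = 179·cos22.7° − 15·3.360 = 114.7; c'Δl = 0.34; W sinα = 69.1
Slice 5: Δl = 3.1/cos39.3° = 4.006 m; N'_5 = 80·cos39.3° − 12·4.006 = 13.8; c'Δl = 0.40; W sinα = 50.7
Σc'Δl = 1.2 kN/m; ΣN' = 269.0 kN/m; ΣW sinα = 140.2 kN/m
Resisting = 1.2 + 269.0·tan35.6° = 1.2 + 192.6 = 193.8 kN/m
FS = 193.8 / 140.2 = 1.382

FS = 1.38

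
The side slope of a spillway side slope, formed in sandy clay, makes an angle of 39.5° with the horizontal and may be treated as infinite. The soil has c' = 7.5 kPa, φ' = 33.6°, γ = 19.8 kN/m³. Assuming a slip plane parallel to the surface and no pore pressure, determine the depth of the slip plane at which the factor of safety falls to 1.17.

z = 2.12 m

Setting FS = 1.17 in FS = [c' + γz cos²β tanφ'] / [γz sinβ cosβ] and solving for z:
z = c' / [γ cosβ (FS·sinβ − cosβ·tanφ')]
  = 7.5 / [19.8·cos39.5°·(1.17·sin39.5° − cos39.5°·tan33.6°)]
  = 7.5 / [19.8·0.7716·(1.17·0.6361 − 0.7716·0.6644)]
  = 7.5 / 3.5376 = 2.120 m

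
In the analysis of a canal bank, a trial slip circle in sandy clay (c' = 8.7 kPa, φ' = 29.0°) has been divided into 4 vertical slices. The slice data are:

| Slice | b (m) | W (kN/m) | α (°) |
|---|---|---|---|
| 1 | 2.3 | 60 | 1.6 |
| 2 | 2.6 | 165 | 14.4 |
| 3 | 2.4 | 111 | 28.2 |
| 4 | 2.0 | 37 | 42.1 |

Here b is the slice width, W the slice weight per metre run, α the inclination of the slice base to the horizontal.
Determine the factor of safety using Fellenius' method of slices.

Ordinary method of slices: FS = Σ[c'·Δl_i + (W_i cosα_i)·tanφ'] / Σ W_i sinα_i, with Δl_i = b_i / cosα_i.
Slice 1: Δl = 2.3/cos1.6° = 2.301 m; N'_1 = 60·cos1.6° = 60.0; c'Δl = 20.02; W sinα = 1.7
Slice 2: Δl = 2.6/cos14.4° = 2.684 m; N'_2 = 165·cos14.4° = 159.8; c'Δl = 23.35; W sinα = 41.0
Slice 3: Δl = 2.4/cos28.2° = 2.723 m; N'_3 = 111·cos28.2° = 97.8; c'Δl = 23.69; W sinα = 52.5
Slice 4: Δl = 2.0/cos42.1° = 2.696 m; N'_4 = 37·cos42.1° = 27.5; c'Δl = 23.45; W sinα = 24.8
Σc'Δl = 90.5 kN/m; ΣN' = 345.1 kN/m; ΣW sinα = 120.0 kN/m
Resisting = 90.5 + 345.1·tan29.0° = 90.5 + 191.3 = 281.8 kN/m
FS = 281.8 / 120.0 = 2.349

FS = 2.35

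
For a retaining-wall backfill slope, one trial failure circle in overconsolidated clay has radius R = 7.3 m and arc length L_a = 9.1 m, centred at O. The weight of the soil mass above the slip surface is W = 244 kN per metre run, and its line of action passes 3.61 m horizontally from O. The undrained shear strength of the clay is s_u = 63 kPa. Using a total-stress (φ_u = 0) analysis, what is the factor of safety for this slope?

FS = 4.75

Taking moments about the centre O, the resisting moment is provided by the undrained shear strength acting along the arc:
M_R = s_u·L_a·R = 63·9.10·7.3 = 4185.1 kN·m/m
M_D = W·d = 244·3.61 = 880.8 kN·m/m
FS = M_R / M_D = 4185.1 / 880.8 = 4.751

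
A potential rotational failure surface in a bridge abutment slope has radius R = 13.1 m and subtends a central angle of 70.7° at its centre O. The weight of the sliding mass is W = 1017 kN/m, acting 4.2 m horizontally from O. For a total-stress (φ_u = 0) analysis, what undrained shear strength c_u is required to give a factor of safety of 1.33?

FS = c_u·L_a·R / (W·d), so c_u = FS·W·d / (L_a·R).
Arc length L_a = R·θ = 13.1·(70.7°·π/180) = 13.1·1.2339 = 16.16 m
c_u = 1.33·1017·4.2 / (16.16·13.1) = 5681.0 / 211.76 = 26.83 kPa

c_u = 26.8 kPa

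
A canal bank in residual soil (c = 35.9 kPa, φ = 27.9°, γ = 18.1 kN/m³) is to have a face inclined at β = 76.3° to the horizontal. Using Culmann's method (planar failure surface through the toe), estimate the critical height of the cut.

H_c = 20.27 m

Culmann's analysis gives the critical failure plane at α_cr = (β + φ)/2 = (76.3 + 27.9)/2 = 52.1°, and the critical height
H_c = (4c/γ) · sinβ cosφ / [1 − cos(β − φ)]
    = (4·35.9/18.1) · sin76.3°·cos27.9° / [1 − cos(48.4°)]
    = 7.934 · 0.9715·0.8838 / [1 − 0.6639]
    = 7.934 · 0.8586 / 0.3361
    = 20.27 m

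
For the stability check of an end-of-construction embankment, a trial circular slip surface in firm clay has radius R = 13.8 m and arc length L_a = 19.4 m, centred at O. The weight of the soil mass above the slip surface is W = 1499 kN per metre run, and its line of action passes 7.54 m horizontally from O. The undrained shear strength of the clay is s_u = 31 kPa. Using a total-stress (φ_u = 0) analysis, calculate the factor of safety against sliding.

FS = 0.73

Taking moments about the centre O, the resisting moment is provided by the undrained shear strength acting along the arc:
M_R = s_u·L_a·R = 31·19.40·13.8 = 8299.3 kN·m/m
M_D = W·d = 1499·7.54 = 11302.5 kN·m/m
FS = M_R / M_D = 8299.3 / 11302.5 = 0.734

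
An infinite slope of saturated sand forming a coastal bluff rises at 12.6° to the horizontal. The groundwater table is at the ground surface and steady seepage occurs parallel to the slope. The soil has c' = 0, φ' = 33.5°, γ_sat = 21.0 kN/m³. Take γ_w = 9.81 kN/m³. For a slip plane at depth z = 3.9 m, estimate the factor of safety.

With seepage parallel to the slope and the water table at the surface, the effective normal stress on the slip plane uses the buoyant unit weight γ' = γ_sat − γ_w while the driving shear stress uses γ_sat:
FS = [c' + γ' z cos²β tanφ'] / [γ_sat z sinβ cosβ]
(For c' = 0 this reduces to FS = (γ'/γ_sat)·tanφ'/tanβ.)
γ' = 21.0 − 9.81 = 11.19 kN/m³
Numerator = 0.0 + 11.19·3.9·cos²12.6°·tan33.5° = 0.0 + 11.19·3.9·0.9524·0.6619 = 27.511 kPa
Denominator = 21.0·3.9·sin12.6°·cos12.6° = 21.0·3.9·0.2181·0.9759 = 17.436 kPa
FS = 27.511 / 17.436 = 1.578

FS = 1.58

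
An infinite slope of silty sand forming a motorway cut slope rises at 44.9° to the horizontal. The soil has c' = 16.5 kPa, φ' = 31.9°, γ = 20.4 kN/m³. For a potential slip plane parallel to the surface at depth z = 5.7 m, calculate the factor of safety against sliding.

For an infinite slope with a slip plane parallel to the surface (no pore pressure): FS = [c' + γz cos²β tanφ'] / [γz sinβ cosβ].
γz = 20.4·5.7 = 116.28 kN/m²
Numerator = 16.5 + 116.28·cos²44.9°·tan31.9° = 16.5 + 116.28·0.5017·0.6224 = 52.815 kPa
Denominator = 116.28·sin44.9°·cos44.9° = 116.28·0.7059·0.7083 = 58.140 kPa
FS = 52.815 / 58.140 = 0.908

FS = 0.91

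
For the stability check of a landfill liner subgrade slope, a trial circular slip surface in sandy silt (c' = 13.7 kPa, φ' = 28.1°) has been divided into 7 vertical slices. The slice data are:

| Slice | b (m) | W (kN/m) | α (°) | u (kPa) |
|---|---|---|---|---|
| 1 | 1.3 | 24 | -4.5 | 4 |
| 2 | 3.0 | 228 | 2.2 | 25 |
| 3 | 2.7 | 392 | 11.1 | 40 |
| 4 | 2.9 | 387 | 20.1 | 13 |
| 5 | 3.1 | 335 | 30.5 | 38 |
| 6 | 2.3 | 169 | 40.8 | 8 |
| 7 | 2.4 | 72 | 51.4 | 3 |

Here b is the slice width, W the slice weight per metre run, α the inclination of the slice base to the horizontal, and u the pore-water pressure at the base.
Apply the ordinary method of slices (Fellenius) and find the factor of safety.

FS = 1.54

Ordinary method of slices: FS = Σ[c'·Δl_i + (W_i cosα_i − u_i·Δl_i)·tanφ'] / Σ W_i sinα_i, with Δl_i = b_i / cosα_i.
Slice 1: Δl = 1.3/cos(-4.5°) = 1.304 m; N'_1 = 24·cos(-4.5°) − 4·1.304 = 18.7; c'Δl = 17.87; W sinα = -1.9
Slice 2: Δl = 3.0/cos2.2° = 3.002 m; N'_2 = 228·cos2.2° − 25·3.002 = 152.8; c'Δl = 41.13; W sinα = 8.8
Slice 3: Δl = 2.7/cos11.1° = 2.751 m; N'_3 = 392·cos11.1° − 40·2.751 = 274.6; c'Δl = 37.70; W sinα = 75.5
Slice 4: Δl = 2.9/cos20.1° = 3.088 m; N'_4 = 387·cos20.1° − 13·3.088 = 323.3; c'Δl = 42.31; W sinα = 133.0
Slice 5: Δl = 3.1/cos30.5° = 3.598 m; N'_5 = 335·cos30.5° − 38·3.598 = 151.9; c'Δl = 49.29; W sinα = 170.0
Slice 6: Δl = 2.3/cos40.8° = 3.038 m; N'_6 = 169·cos40.8° − 8·3.038 = 103.6; c'Δl = 41.63; W sinα = 110.4
Slice 7: Δl = 2.4/cos51.4° = 3.847 m; N'_7 = 72·cos51.4° − 3·3.847 = 33.4; c'Δl = 52.70; W sinα = 56.3
Σc'Δl = 282.6 kN/m; ΣN' = 1058.3 kN/m; ΣW sinα = 552.1 kN/m
Resisting = 282.6 + 1058.3·tan28.1° = 282.6 + 565.1 = 847.7 kN/m
FS = 847.7 / 552.1 = 1.536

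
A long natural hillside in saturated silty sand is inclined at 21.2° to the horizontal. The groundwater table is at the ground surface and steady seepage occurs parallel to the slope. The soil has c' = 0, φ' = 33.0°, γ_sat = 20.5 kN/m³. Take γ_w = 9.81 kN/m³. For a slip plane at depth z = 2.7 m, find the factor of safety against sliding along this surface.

With seepage parallel to the slope and the water table at the surface, the effective normal stress on the slip plane uses the buoyant unit weight γ' = γ_sat − γ_w while the driving shear stress uses γ_sat:
FS = [c' + γ' z cos²β tanφ'] / [γ_sat z sinβ cosβ]
(For c' = 0 this reduces to FS = (γ'/γ_sat)·tanφ'/tanβ.)
γ' = 20.5 − 9.81 = 10.69 kN/m³
Numerator = 0.0 + 10.69·2.7·cos²21.2°·tan33.0° = 0.0 + 10.69·2.7·0.8692·0.6494 = 16.293 kPa
Denominator = 20.5·2.7·sin21.2°·cos21.2° = 20.5·2.7·0.3616·0.9323 = 18.661 kPa
FS = 16.293 / 18.661 = 0.873

FS = 0.87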